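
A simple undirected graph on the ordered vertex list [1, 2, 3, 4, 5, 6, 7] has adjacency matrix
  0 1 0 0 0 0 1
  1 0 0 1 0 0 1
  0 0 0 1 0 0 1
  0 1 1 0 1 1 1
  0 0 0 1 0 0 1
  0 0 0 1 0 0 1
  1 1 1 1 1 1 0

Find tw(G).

2

A width-2 tree decomposition is:
Bags: B1 = {2, 4, 7}  B2 = {3, 4, 7}  B3 = {4, 6, 7}  B4 = {4, 5, 7}  B5 = {1, 2, 7}
Tree: B1–B2, B2–B3, B1–B4, B1–B5
Every bag has size at most 3, so the width is 3 − 1 = 2 and tw(G) ≤ 2. Conversely, {1, 2, 7} is a clique of size 3, and the vertices of any clique must share a bag in every tree decomposition; so some bag has ≥ 3 vertices and tw(G) ≥ 2. Hence tw(G) = 2 exactly.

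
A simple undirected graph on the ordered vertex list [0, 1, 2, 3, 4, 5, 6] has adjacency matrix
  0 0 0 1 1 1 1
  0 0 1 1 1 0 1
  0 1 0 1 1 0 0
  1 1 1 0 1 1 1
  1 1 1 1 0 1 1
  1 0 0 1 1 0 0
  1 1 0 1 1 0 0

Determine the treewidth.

A width-3 tree decomposition is:
Bags: B1 = {1, 3, 4, 6}  B2 = {0, 3, 4, 6}  B3 = {0, 3, 4, 5}  B4 = {1, 2, 3, 4}
Tree: B1–B2, B2–B3, B1–B4
Every bag has size at most 4, so the width is 4 − 1 = 3 and tw(G) ≤ 3. On the other hand G contains the 4-clique {0, 3, 4, 5}. A clique must lie in a single bag of any decomposition, so no decomposition can have width below 3. The upper and lower bounds meet at 3, so that is the treewidth.

3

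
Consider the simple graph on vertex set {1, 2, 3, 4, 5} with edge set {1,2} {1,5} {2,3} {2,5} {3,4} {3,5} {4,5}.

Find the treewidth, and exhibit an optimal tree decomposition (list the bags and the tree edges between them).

Each bag holds 3 vertices, so the decomposition has width 2, which upper-bounds the treewidth. Conversely, {1, 2, 5} is a clique of size 3, and the vertices of any clique must share a bag in every tree decomposition; so some bag has ≥ 3 vertices and tw(G) ≥ 2. Combining the bounds, tw(G) = 2.

Treewidth 2.
One such decomposition:
Bags: B1 = {2, 3, 5}  B2 = {1, 2, 5}  B3 = {3, 4, 5}
Tree: B1–B2, B1–B3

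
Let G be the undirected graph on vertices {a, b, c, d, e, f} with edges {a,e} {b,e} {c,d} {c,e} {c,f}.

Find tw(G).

A width-1 tree decomposition is:
Bags: B1 = {c, d}  B2 = {c, f}  B3 = {c, e}  B4 = {b, e}  B5 = {a, e}
Tree: B1–B2, B1–B3, B3–B4, B4–B5
Each bag holds 2 vertices, so the decomposition has width 1, which upper-bounds the treewidth. G has an edge, so its treewidth is at least 1. Therefore the treewidth is 1.

1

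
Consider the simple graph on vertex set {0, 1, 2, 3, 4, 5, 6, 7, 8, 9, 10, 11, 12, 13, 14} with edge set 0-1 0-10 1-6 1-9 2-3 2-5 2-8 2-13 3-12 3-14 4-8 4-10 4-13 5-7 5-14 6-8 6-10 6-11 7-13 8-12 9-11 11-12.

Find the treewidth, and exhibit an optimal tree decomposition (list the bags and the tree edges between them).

Treewidth 3.
Bags: B1 = {3, 5, 7, 14}  B2 = {2, 3, 5, 7}  B3 = {2, 3, 7, 13}  B4 = {2, 3, 12, 13}  B5 = {2, 8, 12, 13}  B6 = {4, 8, 12, 13}  B7 = {4, 8, 11, 12}  B8 = {4, 6, 8, 11}  B9 = {4, 6, 10, 11}  B10 = {6, 9, 10, 11}  B11 = {1, 6, 9, 10}  B12 = {0, 1, 9, 10}
Tree: B1–B2, B2–B3, B3–B4, B4–B5, B5–B6, B6–B7, B7–B8, B8–B9, B9–B10, B10–B11, B11–B12

The largest bag has 4 vertices, giving width 3; this decomposition certifies tw(G) ≤ 3. For the lower bound: the 4 vertex sets {5,7,14}, {3}, {2}, {4,8,12,13} are disjoint, each induces a connected subgraph, and every pair is joined by at least one edge of G. Contracting each set to a single vertex therefore yields K_{4} as a minor, and since treewidth is minor-monotone, tw(G) ≥ tw(K_{4}) = 3. The upper and lower bounds meet at 3, so that is the treewidth.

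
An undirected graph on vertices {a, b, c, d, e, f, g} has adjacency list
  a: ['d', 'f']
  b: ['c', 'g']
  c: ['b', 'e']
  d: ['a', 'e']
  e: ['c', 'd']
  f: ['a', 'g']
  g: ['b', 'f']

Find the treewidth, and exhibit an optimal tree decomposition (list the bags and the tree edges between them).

Every bag has size at most 3, so the width is 3 − 1 = 2 and tw(G) ≤ 2. Since f–a–d–e–c–b–g–f is a cycle in G, G is not acyclic. Forests are exactly the graphs of treewidth ≤ 1, so tw(G) ≥ 2. Therefore the treewidth is 2.

Treewidth 2.
One such decomposition:
Bags: B1 = {a, d, f}  B2 = {d, e, f}  B3 = {c, e, f}  B4 = {b, c, f}  B5 = {b, f, g}
Tree: B1–B2, B2–B3, B3–B4, B4–B5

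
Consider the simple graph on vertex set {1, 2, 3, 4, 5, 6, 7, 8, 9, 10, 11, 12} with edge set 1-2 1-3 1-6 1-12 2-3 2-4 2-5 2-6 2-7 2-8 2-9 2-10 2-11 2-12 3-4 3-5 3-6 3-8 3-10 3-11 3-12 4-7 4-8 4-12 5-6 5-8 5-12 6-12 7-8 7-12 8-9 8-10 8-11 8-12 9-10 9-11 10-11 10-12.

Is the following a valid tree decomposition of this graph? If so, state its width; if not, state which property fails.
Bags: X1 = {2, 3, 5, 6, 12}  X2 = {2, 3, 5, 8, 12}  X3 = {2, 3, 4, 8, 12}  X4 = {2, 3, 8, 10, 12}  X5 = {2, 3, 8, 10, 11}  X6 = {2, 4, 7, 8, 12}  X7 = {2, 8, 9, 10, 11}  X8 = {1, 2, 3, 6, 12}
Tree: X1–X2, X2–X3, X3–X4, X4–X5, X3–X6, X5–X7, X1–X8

Checking the three conditions: (i) the bags cover all of {1, 2, 3, 4, 5, 6, 7, 8, 9, 10, 11, 12}; (ii) for each edge, some bag contains both endpoints; (iii) the bags containing any fixed vertex form a subtree. All hold, so the decomposition is valid with width 5 − 1 = 4.

Yes; width 4.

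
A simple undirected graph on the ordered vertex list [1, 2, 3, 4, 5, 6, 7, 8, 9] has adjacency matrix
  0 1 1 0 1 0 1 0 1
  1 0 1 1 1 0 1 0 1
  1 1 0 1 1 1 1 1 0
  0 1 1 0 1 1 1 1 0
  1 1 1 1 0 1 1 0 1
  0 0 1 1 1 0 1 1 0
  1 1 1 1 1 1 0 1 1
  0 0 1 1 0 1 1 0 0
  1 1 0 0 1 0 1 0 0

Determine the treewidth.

A width-4 tree decomposition is:
Bags: B1 = {2, 3, 4, 5, 7}  B2 = {3, 4, 5, 6, 7}  B3 = {3, 4, 6, 7, 8}  B4 = {1, 2, 3, 5, 7}  B5 = {1, 2, 5, 7, 9}
Tree: B1–B2, B2–B3, B1–B4, B4–B5
Every bag has size at most 5, so the width is 5 − 1 = 4 and tw(G) ≤ 4. On the other hand G contains the 5-clique {1, 2, 5, 7, 9}. A clique must lie in a single bag of any decomposition, so no decomposition can have width below 4. Hence tw(G) = 4 exactly.

4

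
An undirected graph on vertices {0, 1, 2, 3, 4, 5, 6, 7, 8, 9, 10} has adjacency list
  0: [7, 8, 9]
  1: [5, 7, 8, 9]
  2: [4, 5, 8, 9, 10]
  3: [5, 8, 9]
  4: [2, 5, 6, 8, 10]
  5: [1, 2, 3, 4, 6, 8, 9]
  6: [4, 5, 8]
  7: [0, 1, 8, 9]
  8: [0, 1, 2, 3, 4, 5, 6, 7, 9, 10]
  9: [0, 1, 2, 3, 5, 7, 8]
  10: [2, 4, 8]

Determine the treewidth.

A width-3 tree decomposition is:
Bags: B1 = {2, 4, 5, 8}  B2 = {2, 5, 8, 9}  B3 = {2, 4, 8, 10}  B4 = {1, 5, 8, 9}  B5 = {4, 5, 6, 8}  B6 = {1, 7, 8, 9}  B7 = {0, 7, 8, 9}  B8 = {3, 5, 8, 9}
Tree: B1–B2, B1–B3, B2–B4, B1–B5, B4–B6, B6–B7, B2–B8
Every bag has size at most 4, so the width is 4 − 1 = 3 and tw(G) ≤ 3. For the lower bound, the 4 vertices {0, 7, 8, 9} are pairwise adjacent, and any tree decomposition puts a clique entirely inside one bag — forcing width ≥ 3. Therefore the treewidth is 3.

3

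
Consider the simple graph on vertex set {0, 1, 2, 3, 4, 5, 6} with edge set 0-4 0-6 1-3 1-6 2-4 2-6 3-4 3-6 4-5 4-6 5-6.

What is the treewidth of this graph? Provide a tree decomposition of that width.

Treewidth 2.
One such decomposition:
Bags: B1 = {4, 5, 6}  B2 = {3, 4, 6}  B3 = {2, 4, 6}  B4 = {1, 3, 6}  B5 = {0, 4, 6}
Tree: B1–B2, B1–B3, B2–B4, B1–B5

Every bag has size at most 3, so the width is 3 − 1 = 2 and tw(G) ≤ 2. On the other hand G contains the 3-clique {1, 3, 6}. A clique must lie in a single bag of any decomposition, so no decomposition can have width below 2. The upper and lower bounds meet at 2, so that is the treewidth.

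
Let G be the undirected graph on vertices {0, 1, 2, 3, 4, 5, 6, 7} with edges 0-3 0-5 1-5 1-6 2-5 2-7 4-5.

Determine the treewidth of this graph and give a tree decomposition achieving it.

Every bag has size at most 2, so the width is 2 − 1 = 1 and tw(G) ≤ 1. Any graph with an edge has treewidth ≥ 1, and G has the edge 7–2. Combining the bounds, tw(G) = 1.

Treewidth 1.
Bags: B1 = {2, 7}  B2 = {2, 5}  B3 = {1, 5}  B4 = {4, 5}  B5 = {0, 5}  B6 = {1, 6}  B7 = {0, 3}
Tree: B1–B2, B2–B3, B2–B4, B2–B5, B3–B6, B5–B7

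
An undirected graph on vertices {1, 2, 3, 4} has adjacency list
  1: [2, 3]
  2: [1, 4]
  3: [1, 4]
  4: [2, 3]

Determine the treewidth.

A width-2 tree decomposition is:
Bags: B1 = {1, 2, 4}  B2 = {1, 3, 4}
Tree: B1–B2
The largest bag has 3 vertices, giving width 2; this decomposition certifies tw(G) ≤ 2. The edges 4–2–1–3–4 form a cycle, so G is not a tree and its treewidth is at least 2. Combining the bounds, tw(G) = 2.

2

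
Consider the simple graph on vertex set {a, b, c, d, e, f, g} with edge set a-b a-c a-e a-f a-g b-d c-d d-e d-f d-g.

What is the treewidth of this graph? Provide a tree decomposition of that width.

Treewidth 2.
One optimal decomposition is:
Bags: B1 = {a, d, f}  B2 = {a, c, d}  B3 = {a, d, e}  B4 = {a, d, g}  B5 = {a, b, d}
Tree: B1–B2, B2–B3, B3–B4, B4–B5

The largest bag has 3 vertices, giving width 2; this decomposition certifies tw(G) ≤ 2. The edges d–f–a–c–d form a cycle, so G is not a tree and its treewidth is at least 2. Hence tw(G) = 2 exactly.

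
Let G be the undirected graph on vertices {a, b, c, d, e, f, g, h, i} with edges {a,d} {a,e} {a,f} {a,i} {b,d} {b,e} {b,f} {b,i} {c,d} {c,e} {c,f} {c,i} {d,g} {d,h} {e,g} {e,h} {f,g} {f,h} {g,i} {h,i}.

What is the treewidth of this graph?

4

A width-4 tree decomposition is:
Bags: B1 = {d, e, f, h, i}  B2 = {a, d, e, f, i}  B3 = {c, d, e, f, i}  B4 = {b, d, e, f, i}  B5 = {d, e, f, g, i}
Tree: B1–B2, B2–B3, B3–B4, B4–B5
Every bag has size at most 5, so the width is 5 − 1 = 4 and tw(G) ≤ 4. For the lower bound: the 5 vertex sets {e,h}, {a,f}, {c,d}, {i}, {b} are disjoint, each induces a connected subgraph, and every pair is joined by at least one edge of G. Contracting each set to a single vertex therefore yields K_{5} as a minor, and since treewidth is minor-monotone, tw(G) ≥ tw(K_{5}) = 4. Combining the bounds, tw(G) = 4.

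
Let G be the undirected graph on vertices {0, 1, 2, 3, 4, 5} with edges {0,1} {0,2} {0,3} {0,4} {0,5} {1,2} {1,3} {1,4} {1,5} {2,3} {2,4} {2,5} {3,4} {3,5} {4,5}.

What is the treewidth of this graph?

A width-5 tree decomposition is:
Bags: B1 = {0, 1, 2, 3, 4, 5}
Tree: (single bag)
With just one bag of size 6, the width is 6 − 1 = 5, so tw(G) ≤ 5. On the other hand G contains the 6-clique {0, 1, 2, 3, 4, 5}. A clique must lie in a single bag of any decomposition, so no decomposition can have width below 5. Combining the bounds, tw(G) = 5.

5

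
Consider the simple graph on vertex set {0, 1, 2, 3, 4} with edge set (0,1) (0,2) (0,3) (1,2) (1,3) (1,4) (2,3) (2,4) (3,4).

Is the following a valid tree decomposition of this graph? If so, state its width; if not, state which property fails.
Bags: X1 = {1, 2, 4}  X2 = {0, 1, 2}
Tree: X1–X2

A tree decomposition must satisfy three properties: every vertex lies in some bag; for every edge, both endpoints lie together in some bag; and for every vertex, the bags containing it form a connected subtree. Here vertex 3 appears in no bag, so the decomposition is invalid.

No — vertex 3 appears in no bag.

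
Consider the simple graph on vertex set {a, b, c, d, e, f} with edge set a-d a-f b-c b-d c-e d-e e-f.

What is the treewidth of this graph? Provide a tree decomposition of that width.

Treewidth 2.
Bags: B1 = {b, c, d}  B2 = {c, d, e}  B3 = {a, d, e}  B4 = {a, e, f}
Tree: B1–B2, B2–B3, B3–B4

Each bag holds 3 vertices, so the decomposition has width 2, which upper-bounds the treewidth. For the lower bound, G contains the cycle b–c–e–d–b, so G is not a forest; only forests have treewidth ≤ 1, hence tw(G) ≥ 2. Therefore the treewidth is 2.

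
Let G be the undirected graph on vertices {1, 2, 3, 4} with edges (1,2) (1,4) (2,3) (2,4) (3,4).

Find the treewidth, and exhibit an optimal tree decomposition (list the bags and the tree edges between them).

Treewidth 2.
One optimal decomposition is:
Bags: B1 = {2, 3, 4}  B2 = {1, 2, 4}
Tree: B1–B2

Each bag holds 3 vertices, so the decomposition has width 2, which upper-bounds the treewidth. Conversely, {1, 2, 4} is a clique of size 3, and the vertices of any clique must share a bag in every tree decomposition; so some bag has ≥ 3 vertices and tw(G) ≥ 2. The upper and lower bounds meet at 2, so that is the treewidth.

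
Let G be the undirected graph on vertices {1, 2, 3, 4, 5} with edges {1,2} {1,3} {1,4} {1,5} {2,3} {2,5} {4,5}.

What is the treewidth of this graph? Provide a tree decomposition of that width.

Treewidth 2.
Bags: B1 = {1, 2, 3}  B2 = {1, 2, 5}  B3 = {1, 4, 5}
Tree: B1–B2, B2–B3

Each bag holds 3 vertices, so the decomposition has width 2, which upper-bounds the treewidth. For the lower bound, the 3 vertices {1, 2, 3} are pairwise adjacent, and any tree decomposition puts a clique entirely inside one bag — forcing width ≥ 2. Therefore the treewidth is 2.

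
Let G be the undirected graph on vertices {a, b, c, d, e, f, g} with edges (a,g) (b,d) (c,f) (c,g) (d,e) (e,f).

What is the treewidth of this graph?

1

A width-1 tree decomposition is:
Bags: B1 = {a, g}  B2 = {c, g}  B3 = {c, f}  B4 = {e, f}  B5 = {d, e}  B6 = {b, d}
Tree: B1–B2, B2–B3, B3–B4, B4–B5, B5–B6
Every bag has size at most 2, so the width is 2 − 1 = 1 and tw(G) ≤ 1. Since G has at least one edge (e.g. a–g), it is not an edgeless graph, so tw(G) ≥ 1. Combining the bounds, tw(G) = 1.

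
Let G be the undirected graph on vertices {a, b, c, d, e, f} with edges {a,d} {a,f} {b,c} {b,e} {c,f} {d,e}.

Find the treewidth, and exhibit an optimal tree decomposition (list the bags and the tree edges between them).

Every bag has size at most 3, so the width is 3 − 1 = 2 and tw(G) ≤ 2. Since e–b–c–f–a–d–e is a cycle in G, G is not acyclic. Forests are exactly the graphs of treewidth ≤ 1, so tw(G) ≥ 2. Therefore the treewidth is 2.

Treewidth 2.
One optimal decomposition is:
Bags: B1 = {b, c, e}  B2 = {c, e, f}  B3 = {a, e, f}  B4 = {a, d, e}
Tree: B1–B2, B2–B3, B3–B4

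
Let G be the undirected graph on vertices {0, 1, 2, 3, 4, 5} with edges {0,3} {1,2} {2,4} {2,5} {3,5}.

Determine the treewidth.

A width-1 tree decomposition is:
Bags: B1 = {0, 3}  B2 = {3, 5}  B3 = {2, 5}  B4 = {2, 4}  B5 = {1, 2}
Tree: B1–B2, B2–B3, B3–B4, B4–B5
Each bag holds 2 vertices, so the decomposition has width 1, which upper-bounds the treewidth. Since G has at least one edge (e.g. 0–3), it is not an edgeless graph, so tw(G) ≥ 1. Combining the bounds, tw(G) = 1.

1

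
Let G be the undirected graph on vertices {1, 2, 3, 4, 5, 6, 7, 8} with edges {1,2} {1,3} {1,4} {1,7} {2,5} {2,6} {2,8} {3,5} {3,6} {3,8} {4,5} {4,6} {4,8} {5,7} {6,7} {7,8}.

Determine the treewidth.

4

A width-4 tree decomposition is:
Bags: B1 = {2, 3, 4, 7, 8}  B2 = {2, 3, 4, 6, 7}  B3 = {2, 3, 4, 5, 7}  B4 = {1, 2, 3, 4, 7}
Tree: B1–B2, B2–B3, B3–B4
The largest bag has 5 vertices, giving width 4; this decomposition certifies tw(G) ≤ 4. For the lower bound: the 5 vertex sets {2,8}, {4,6}, {5,7}, {3}, {1} are disjoint, each induces a connected subgraph, and every pair is joined by at least one edge of G. Contracting each set to a single vertex therefore yields K_{5} as a minor, and since treewidth is minor-monotone, tw(G) ≥ tw(K_{5}) = 4. Combining the bounds, tw(G) = 4.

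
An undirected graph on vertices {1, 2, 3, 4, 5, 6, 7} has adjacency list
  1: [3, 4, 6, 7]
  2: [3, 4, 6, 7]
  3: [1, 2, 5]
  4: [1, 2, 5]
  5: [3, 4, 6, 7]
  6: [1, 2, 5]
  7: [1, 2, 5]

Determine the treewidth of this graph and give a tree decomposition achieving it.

Treewidth 3.
One such decomposition:
Bags: B1 = {1, 2, 4, 5}  B2 = {1, 2, 3, 5}  B3 = {1, 2, 5, 6}  B4 = {1, 2, 5, 7}
Tree: B1–B2, B2–B3, B3–B4

The largest bag has 4 vertices, giving width 3; this decomposition certifies tw(G) ≤ 3. For the lower bound: the 4 vertex sets {1,4}, {2,3}, {5}, {6} are disjoint, each induces a connected subgraph, and every pair is joined by at least one edge of G. Contracting each set to a single vertex therefore yields K_{4} as a minor, and since treewidth is minor-monotone, tw(G) ≥ tw(K_{4}) = 3. Combining the bounds, tw(G) = 3.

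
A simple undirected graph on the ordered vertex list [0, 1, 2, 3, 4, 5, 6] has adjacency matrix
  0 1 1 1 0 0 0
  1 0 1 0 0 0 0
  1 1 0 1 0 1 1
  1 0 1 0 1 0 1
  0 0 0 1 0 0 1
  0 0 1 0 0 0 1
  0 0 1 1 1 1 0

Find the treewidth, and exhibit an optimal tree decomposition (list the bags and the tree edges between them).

Treewidth 2.
Bags: B1 = {2, 3, 6}  B2 = {0, 2, 3}  B3 = {3, 4, 6}  B4 = {2, 5, 6}  B5 = {0, 1, 2}
Tree: B1–B2, B1–B3, B1–B4, B2–B5

The largest bag has 3 vertices, giving width 2; this decomposition certifies tw(G) ≤ 2. For the lower bound, the 3 vertices {0, 1, 2} are pairwise adjacent, and any tree decomposition puts a clique entirely inside one bag — forcing width ≥ 2. Therefore the treewidth is 2.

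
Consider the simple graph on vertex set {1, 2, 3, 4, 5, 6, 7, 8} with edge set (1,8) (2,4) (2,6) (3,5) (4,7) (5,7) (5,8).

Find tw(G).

A width-1 tree decomposition is:
Bags: B1 = {3, 5}  B2 = {5, 8}  B3 = {1, 8}  B4 = {5, 7}  B5 = {4, 7}  B6 = {2, 4}  B7 = {2, 6}
Tree: B1–B2, B2–B3, B2–B4, B4–B5, B5–B6, B6–B7
The largest bag has 2 vertices, giving width 1; this decomposition certifies tw(G) ≤ 1. Any graph with an edge has treewidth ≥ 1, and G has the edge 5–3. The upper and lower bounds meet at 1, so that is the treewidth.

1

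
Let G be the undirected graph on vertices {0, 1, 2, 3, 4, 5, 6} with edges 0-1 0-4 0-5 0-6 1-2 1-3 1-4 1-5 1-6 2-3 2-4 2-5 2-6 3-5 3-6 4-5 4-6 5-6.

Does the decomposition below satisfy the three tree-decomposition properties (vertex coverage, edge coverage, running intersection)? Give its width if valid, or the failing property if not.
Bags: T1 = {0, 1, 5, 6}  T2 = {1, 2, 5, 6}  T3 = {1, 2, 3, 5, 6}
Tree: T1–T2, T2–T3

No — vertex 4 appears in no bag.

A tree decomposition must satisfy three properties: every vertex lies in some bag; for every edge, both endpoints lie together in some bag; and for every vertex, the bags containing it form a connected subtree. Here vertex 4 appears in no bag, so the decomposition is invalid.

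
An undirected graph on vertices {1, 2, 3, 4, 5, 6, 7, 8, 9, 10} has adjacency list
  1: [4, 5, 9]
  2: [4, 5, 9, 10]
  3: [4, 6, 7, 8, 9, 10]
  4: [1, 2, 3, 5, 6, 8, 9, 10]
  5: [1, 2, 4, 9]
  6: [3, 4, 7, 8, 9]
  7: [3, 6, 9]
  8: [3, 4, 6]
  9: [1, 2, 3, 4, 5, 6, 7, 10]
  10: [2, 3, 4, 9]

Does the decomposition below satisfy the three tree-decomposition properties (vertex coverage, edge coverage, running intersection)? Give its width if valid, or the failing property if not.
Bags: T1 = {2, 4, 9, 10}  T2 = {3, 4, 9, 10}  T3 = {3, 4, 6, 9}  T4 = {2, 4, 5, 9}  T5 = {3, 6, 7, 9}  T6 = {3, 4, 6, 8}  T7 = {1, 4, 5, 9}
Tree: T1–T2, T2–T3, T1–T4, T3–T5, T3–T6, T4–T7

Yes; width 3.

Every vertex of G appears in some bag (union = {1, 2, 3, 4, 5, 6, 7, 8, 9, 10}); every edge is covered by a bag; and for each vertex v the set of bags containing v is connected in the bag tree. The decomposition is therefore valid. The largest bag has 4 vertices, so the width is 3.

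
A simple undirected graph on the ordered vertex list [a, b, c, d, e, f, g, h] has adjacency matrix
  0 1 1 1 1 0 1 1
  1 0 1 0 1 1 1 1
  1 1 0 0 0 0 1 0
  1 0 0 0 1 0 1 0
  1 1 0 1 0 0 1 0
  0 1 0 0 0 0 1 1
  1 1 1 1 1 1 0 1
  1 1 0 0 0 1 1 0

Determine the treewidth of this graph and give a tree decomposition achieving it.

The largest bag has 4 vertices, giving width 3; this decomposition certifies tw(G) ≤ 3. On the other hand G contains the 4-clique {a, d, e, g}. A clique must lie in a single bag of any decomposition, so no decomposition can have width below 3. The upper and lower bounds meet at 3, so that is the treewidth.

Treewidth 3.
Bags: B1 = {a, b, g, h}  B2 = {a, b, e, g}  B3 = {a, b, c, g}  B4 = {b, f, g, h}  B5 = {a, d, e, g}
Tree: B1–B2, B1–B3, B1–B4, B2–B5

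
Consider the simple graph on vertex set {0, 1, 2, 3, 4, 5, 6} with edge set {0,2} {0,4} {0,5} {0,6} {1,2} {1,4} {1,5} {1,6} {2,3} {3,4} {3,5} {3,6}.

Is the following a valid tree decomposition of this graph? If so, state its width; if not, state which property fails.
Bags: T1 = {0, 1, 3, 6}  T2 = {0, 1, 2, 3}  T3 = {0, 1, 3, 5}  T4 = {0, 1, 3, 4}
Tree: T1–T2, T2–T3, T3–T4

Vertex coverage: the bags together contain {0, 1, 2, 3, 4, 5, 6}, the full vertex set. Edge coverage: each edge of G has both endpoints in at least one bag. Running intersection: for every vertex, the bags containing it form a connected subtree. All three properties hold, so this is a valid tree decomposition of width max|bag| − 1 = 3, and hence tw(G) ≤ 3.

Yes; width 3.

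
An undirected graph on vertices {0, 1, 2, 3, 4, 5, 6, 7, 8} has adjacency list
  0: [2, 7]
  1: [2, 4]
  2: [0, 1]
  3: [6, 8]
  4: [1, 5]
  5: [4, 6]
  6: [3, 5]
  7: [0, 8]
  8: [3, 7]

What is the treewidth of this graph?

A width-2 tree decomposition is:
Bags: B1 = {0, 2, 7}  B2 = {2, 7, 8}  B3 = {2, 3, 8}  B4 = {2, 3, 6}  B5 = {2, 5, 6}  B6 = {2, 4, 5}  B7 = {1, 2, 4}
Tree: B1–B2, B2–B3, B3–B4, B4–B5, B5–B6, B6–B7
The largest bag has 3 vertices, giving width 2; this decomposition certifies tw(G) ≤ 2. The edges 2–0–7–8–3–6–5–4–1–2 form a cycle, so G is not a tree and its treewidth is at least 2. Combining the bounds, tw(G) = 2.

2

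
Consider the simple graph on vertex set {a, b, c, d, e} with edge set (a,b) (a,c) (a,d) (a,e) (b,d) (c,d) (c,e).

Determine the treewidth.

2

A width-2 tree decomposition is:
Bags: B1 = {a, c, d}  B2 = {a, b, d}  B3 = {a, c, e}
Tree: B1–B2, B1–B3
Every bag has size at most 3, so the width is 3 − 1 = 2 and tw(G) ≤ 2. Conversely, {a, c, d} is a clique of size 3, and the vertices of any clique must share a bag in every tree decomposition; so some bag has ≥ 3 vertices and tw(G) ≥ 2. Combining the bounds, tw(G) = 2.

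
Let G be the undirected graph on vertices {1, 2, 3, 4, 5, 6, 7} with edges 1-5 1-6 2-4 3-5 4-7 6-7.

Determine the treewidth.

A width-1 tree decomposition is:
Bags: B1 = {3, 5}  B2 = {1, 5}  B3 = {1, 6}  B4 = {6, 7}  B5 = {4, 7}  B6 = {2, 4}
Tree: B1–B2, B2–B3, B3–B4, B4–B5, B5–B6
The largest bag has 2 vertices, giving width 1; this decomposition certifies tw(G) ≤ 1. Any graph with an edge has treewidth ≥ 1, and G has the edge 3–5. Combining the bounds, tw(G) = 1.

1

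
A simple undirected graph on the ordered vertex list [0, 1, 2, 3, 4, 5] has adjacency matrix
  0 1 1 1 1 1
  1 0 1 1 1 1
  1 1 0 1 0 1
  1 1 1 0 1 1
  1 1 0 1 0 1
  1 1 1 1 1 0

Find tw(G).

A width-4 tree decomposition is:
Bags: B1 = {0, 1, 2, 3, 5}  B2 = {0, 1, 3, 4, 5}
Tree: B1–B2
Every bag has size at most 5, so the width is 5 − 1 = 4 and tw(G) ≤ 4. On the other hand G contains the 5-clique {0, 1, 2, 3, 5}. A clique must lie in a single bag of any decomposition, so no decomposition can have width below 4. Hence tw(G) = 4 exactly.

4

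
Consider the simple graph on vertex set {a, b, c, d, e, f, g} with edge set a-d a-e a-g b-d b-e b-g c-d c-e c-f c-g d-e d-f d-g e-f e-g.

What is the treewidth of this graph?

A width-3 tree decomposition is:
Bags: B1 = {c, d, e, g}  B2 = {c, d, e, f}  B3 = {b, d, e, g}  B4 = {a, d, e, g}
Tree: B1–B2, B1–B3, B3–B4
The largest bag has 4 vertices, giving width 3; this decomposition certifies tw(G) ≤ 3. On the other hand G contains the 4-clique {c, d, e, g}. A clique must lie in a single bag of any decomposition, so no decomposition can have width below 3. The upper and lower bounds meet at 3, so that is the treewidth.

3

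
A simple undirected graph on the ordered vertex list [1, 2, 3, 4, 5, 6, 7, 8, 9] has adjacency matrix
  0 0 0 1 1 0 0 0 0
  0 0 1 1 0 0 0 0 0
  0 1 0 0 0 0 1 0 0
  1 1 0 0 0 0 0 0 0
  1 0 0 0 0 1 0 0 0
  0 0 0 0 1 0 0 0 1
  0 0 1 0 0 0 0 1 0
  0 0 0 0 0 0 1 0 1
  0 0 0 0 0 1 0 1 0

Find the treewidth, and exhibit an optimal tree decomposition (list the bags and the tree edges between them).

Treewidth 2.
One such decomposition:
Bags: B1 = {2, 3, 7}  B2 = {2, 4, 7}  B3 = {1, 4, 7}  B4 = {1, 5, 7}  B5 = {5, 6, 7}  B6 = {6, 7, 9}  B7 = {7, 8, 9}
Tree: B1–B2, B2–B3, B3–B4, B4–B5, B5–B6, B6–B7

Each bag holds 3 vertices, so the decomposition has width 2, which upper-bounds the treewidth. For the lower bound, G contains the cycle 7–3–2–4–1–5–6–9–8–7, so G is not a forest; only forests have treewidth ≤ 1, hence tw(G) ≥ 2. Hence tw(G) = 2 exactly.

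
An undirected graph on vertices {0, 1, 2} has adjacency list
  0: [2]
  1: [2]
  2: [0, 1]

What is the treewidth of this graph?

A width-1 tree decomposition is:
Bags: B1 = {0, 2}  B2 = {1, 2}
Tree: B1–B2
Each bag holds 2 vertices, so the decomposition has width 1, which upper-bounds the treewidth. Any graph with an edge has treewidth ≥ 1, and G has the edge 0–2. The upper and lower bounds meet at 1, so that is the treewidth.

1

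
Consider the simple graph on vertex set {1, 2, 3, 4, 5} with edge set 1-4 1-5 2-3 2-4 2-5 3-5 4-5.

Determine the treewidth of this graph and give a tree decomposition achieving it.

Treewidth 2.
One optimal decomposition is:
Bags: B1 = {1, 4, 5}  B2 = {2, 4, 5}  B3 = {2, 3, 5}
Tree: B1–B2, B2–B3

The largest bag has 3 vertices, giving width 2; this decomposition certifies tw(G) ≤ 2. For the lower bound, the 3 vertices {1, 4, 5} are pairwise adjacent, and any tree decomposition puts a clique entirely inside one bag — forcing width ≥ 2. The upper and lower bounds meet at 2, so that is the treewidth.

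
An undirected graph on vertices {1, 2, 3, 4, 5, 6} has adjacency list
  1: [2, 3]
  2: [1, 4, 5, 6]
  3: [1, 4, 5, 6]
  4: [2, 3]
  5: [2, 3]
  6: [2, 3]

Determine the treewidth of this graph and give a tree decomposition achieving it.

The largest bag has 3 vertices, giving width 2; this decomposition certifies tw(G) ≤ 2. Since 6–3–1–2–6 is a cycle in G, G is not acyclic. Forests are exactly the graphs of treewidth ≤ 1, so tw(G) ≥ 2. The upper and lower bounds meet at 2, so that is the treewidth.

Treewidth 2.
One optimal decomposition is:
Bags: B1 = {2, 3, 6}  B2 = {1, 2, 3}  B3 = {2, 3, 5}  B4 = {2, 3, 4}
Tree: B1–B2, B2–B3, B3–B4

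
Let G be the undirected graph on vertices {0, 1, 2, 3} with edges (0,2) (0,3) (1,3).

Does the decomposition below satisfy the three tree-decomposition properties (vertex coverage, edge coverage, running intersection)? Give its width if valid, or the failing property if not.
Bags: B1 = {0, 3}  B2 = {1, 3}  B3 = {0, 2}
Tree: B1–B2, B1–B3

Checking the three conditions: (i) the bags cover all of {0, 1, 2, 3}; (ii) for each edge, some bag contains both endpoints; (iii) the bags containing any fixed vertex form a subtree. All hold, so the decomposition is valid with width 2 − 1 = 1.

Yes; width 1.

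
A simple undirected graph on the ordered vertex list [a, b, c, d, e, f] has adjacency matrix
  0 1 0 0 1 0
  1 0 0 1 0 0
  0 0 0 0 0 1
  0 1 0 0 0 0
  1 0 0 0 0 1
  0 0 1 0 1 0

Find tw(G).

1

A width-1 tree decomposition is:
Bags: B1 = {b, d}  B2 = {a, b}  B3 = {a, e}  B4 = {e, f}  B5 = {c, f}
Tree: B1–B2, B2–B3, B3–B4, B4–B5
Every bag has size at most 2, so the width is 2 − 1 = 1 and tw(G) ≤ 1. Since G has at least one edge (e.g. d–b), it is not an edgeless graph, so tw(G) ≥ 1. Combining the bounds, tw(G) = 1.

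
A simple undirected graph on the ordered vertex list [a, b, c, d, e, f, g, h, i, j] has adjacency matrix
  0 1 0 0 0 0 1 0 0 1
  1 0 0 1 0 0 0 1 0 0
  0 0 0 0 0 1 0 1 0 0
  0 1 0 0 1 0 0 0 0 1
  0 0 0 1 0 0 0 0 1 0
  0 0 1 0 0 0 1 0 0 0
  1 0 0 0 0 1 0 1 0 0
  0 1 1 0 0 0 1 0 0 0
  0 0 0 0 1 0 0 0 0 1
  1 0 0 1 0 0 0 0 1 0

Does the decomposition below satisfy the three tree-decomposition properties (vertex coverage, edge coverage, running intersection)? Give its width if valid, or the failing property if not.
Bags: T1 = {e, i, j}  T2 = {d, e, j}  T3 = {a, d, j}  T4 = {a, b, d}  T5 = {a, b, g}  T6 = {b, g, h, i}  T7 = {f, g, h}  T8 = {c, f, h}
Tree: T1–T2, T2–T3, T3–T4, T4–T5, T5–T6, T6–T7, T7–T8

A tree decomposition must satisfy three properties: every vertex lies in some bag; for every edge, both endpoints lie together in some bag; and for every vertex, the bags containing it form a connected subtree. Here bags containing vertex i are not connected in the tree, so the decomposition is invalid.

No — bags containing vertex i are not connected in the tree.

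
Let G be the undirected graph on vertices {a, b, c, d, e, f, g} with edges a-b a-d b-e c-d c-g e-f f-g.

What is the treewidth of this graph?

2

A width-2 tree decomposition is:
Bags: B1 = {a, b, e}  B2 = {a, e, f}  B3 = {a, f, g}  B4 = {a, c, g}  B5 = {a, c, d}
Tree: B1–B2, B2–B3, B3–B4, B4–B5
Each bag holds 3 vertices, so the decomposition has width 2, which upper-bounds the treewidth. Since a–b–e–f–g–c–d–a is a cycle in G, G is not acyclic. Forests are exactly the graphs of treewidth ≤ 1, so tw(G) ≥ 2. Combining the bounds, tw(G) = 2.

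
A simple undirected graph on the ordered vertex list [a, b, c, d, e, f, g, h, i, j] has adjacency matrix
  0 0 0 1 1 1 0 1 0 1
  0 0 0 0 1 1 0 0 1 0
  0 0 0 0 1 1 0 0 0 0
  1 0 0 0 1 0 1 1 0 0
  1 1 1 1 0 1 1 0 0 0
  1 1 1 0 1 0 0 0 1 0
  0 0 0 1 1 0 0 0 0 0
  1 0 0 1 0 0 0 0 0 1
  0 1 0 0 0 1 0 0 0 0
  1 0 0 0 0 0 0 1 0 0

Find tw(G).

A width-2 tree decomposition is:
Bags: B1 = {b, e, f}  B2 = {a, e, f}  B3 = {a, d, e}  B4 = {d, e, g}  B5 = {a, d, h}  B6 = {c, e, f}  B7 = {b, f, i}  B8 = {a, h, j}
Tree: B1–B2, B2–B3, B3–B4, B3–B5, B2–B6, B1–B7, B5–B8
The largest bag has 3 vertices, giving width 2; this decomposition certifies tw(G) ≤ 2. On the other hand G contains the 3-clique {a, h, j}. A clique must lie in a single bag of any decomposition, so no decomposition can have width below 2. Therefore the treewidth is 2.

2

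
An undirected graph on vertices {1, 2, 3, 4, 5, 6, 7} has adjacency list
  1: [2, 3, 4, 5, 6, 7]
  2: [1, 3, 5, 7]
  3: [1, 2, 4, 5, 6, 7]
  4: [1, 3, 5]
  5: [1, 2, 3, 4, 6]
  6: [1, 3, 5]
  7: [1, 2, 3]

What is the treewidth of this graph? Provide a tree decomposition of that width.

Treewidth 3.
One optimal decomposition is:
Bags: B1 = {1, 2, 3, 7}  B2 = {1, 2, 3, 5}  B3 = {1, 3, 5, 6}  B4 = {1, 3, 4, 5}
Tree: B1–B2, B2–B3, B2–B4

The largest bag has 4 vertices, giving width 3; this decomposition certifies tw(G) ≤ 3. On the other hand G contains the 4-clique {1, 2, 3, 5}. A clique must lie in a single bag of any decomposition, so no decomposition can have width below 3. The upper and lower bounds meet at 3, so that is the treewidth.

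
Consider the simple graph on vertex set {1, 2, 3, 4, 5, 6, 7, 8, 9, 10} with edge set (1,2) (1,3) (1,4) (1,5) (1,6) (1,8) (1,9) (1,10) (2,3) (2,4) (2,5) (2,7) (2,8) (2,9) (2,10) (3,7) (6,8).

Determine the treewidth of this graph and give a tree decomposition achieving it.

Treewidth 2.
One optimal decomposition is:
Bags: B1 = {1, 2, 8}  B2 = {1, 2, 9}  B3 = {1, 2, 4}  B4 = {1, 2, 10}  B5 = {1, 2, 5}  B6 = {1, 2, 3}  B7 = {1, 6, 8}  B8 = {2, 3, 7}
Tree: B1–B2, B1–B3, B2–B4, B4–B5, B3–B6, B1–B7, B6–B8

Each bag holds 3 vertices, so the decomposition has width 2, which upper-bounds the treewidth. For the lower bound, the 3 vertices {1, 2, 3} are pairwise adjacent, and any tree decomposition puts a clique entirely inside one bag — forcing width ≥ 2. Combining the bounds, tw(G) = 2.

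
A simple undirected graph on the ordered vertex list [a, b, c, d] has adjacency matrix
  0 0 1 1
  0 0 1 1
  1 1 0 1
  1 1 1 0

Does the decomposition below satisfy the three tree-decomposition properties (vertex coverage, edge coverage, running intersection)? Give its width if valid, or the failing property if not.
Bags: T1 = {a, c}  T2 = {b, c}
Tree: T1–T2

A tree decomposition must satisfy three properties: every vertex lies in some bag; for every edge, both endpoints lie together in some bag; and for every vertex, the bags containing it form a connected subtree. Here vertex d appears in no bag, so the decomposition is invalid.

No — vertex d appears in no bag.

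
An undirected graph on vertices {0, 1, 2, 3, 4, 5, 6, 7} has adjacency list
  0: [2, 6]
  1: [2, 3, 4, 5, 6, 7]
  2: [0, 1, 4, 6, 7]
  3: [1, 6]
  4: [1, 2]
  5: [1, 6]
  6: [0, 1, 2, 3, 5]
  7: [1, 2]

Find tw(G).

A width-2 tree decomposition is:
Bags: B1 = {1, 2, 6}  B2 = {1, 2, 4}  B3 = {1, 3, 6}  B4 = {1, 2, 7}  B5 = {0, 2, 6}  B6 = {1, 5, 6}
Tree: B1–B2, B1–B3, B1–B4, B1–B5, B1–B6
The largest bag has 3 vertices, giving width 2; this decomposition certifies tw(G) ≤ 2. On the other hand G contains the 3-clique {0, 2, 6}. A clique must lie in a single bag of any decomposition, so no decomposition can have width below 2. Therefore the treewidth is 2.

2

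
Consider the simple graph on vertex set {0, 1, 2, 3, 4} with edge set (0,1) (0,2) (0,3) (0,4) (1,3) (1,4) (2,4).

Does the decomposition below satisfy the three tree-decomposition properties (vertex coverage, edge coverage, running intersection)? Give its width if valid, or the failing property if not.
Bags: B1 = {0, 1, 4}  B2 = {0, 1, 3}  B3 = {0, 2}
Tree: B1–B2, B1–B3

A tree decomposition must satisfy three properties: every vertex lies in some bag; for every edge, both endpoints lie together in some bag; and for every vertex, the bags containing it form a connected subtree. Here edge (4,2) lies in no bag, so the decomposition is invalid.

No — edge (4,2) lies in no bag.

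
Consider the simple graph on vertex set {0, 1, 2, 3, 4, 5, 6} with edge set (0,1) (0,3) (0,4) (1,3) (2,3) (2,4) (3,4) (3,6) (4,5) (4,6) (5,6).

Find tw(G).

A width-2 tree decomposition is:
Bags: B1 = {3, 4, 6}  B2 = {4, 5, 6}  B3 = {0, 3, 4}  B4 = {0, 1, 3}  B5 = {2, 3, 4}
Tree: B1–B2, B1–B3, B3–B4, B1–B5
The largest bag has 3 vertices, giving width 2; this decomposition certifies tw(G) ≤ 2. For the lower bound, the 3 vertices {0, 1, 3} are pairwise adjacent, and any tree decomposition puts a clique entirely inside one bag — forcing width ≥ 2. The upper and lower bounds meet at 2, so that is the treewidth.

2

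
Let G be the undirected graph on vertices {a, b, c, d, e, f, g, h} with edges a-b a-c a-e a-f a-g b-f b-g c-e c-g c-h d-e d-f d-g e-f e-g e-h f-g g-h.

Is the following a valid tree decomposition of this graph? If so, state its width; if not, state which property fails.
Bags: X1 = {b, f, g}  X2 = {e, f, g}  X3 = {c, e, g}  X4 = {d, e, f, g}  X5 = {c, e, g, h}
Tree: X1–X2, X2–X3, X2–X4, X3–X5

No — vertex a appears in no bag.

A tree decomposition must satisfy three properties: every vertex lies in some bag; for every edge, both endpoints lie together in some bag; and for every vertex, the bags containing it form a connected subtree. Here vertex a appears in no bag, so the decomposition is invalid.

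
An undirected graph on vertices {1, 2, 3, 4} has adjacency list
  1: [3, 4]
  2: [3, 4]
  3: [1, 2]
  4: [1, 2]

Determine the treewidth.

A width-2 tree decomposition is:
Bags: B1 = {1, 3, 4}  B2 = {2, 3, 4}
Tree: B1–B2
Every bag has size at most 3, so the width is 3 − 1 = 2 and tw(G) ≤ 2. Since 3–1–4–2–3 is a cycle in G, G is not acyclic. Forests are exactly the graphs of treewidth ≤ 1, so tw(G) ≥ 2. Combining the bounds, tw(G) = 2.

2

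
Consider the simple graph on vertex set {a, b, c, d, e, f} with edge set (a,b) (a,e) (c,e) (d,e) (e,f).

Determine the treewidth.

A width-1 tree decomposition is:
Bags: B1 = {c, e}  B2 = {e, f}  B3 = {a, e}  B4 = {d, e}  B5 = {a, b}
Tree: B1–B2, B1–B3, B2–B4, B3–B5
Every bag has size at most 2, so the width is 2 − 1 = 1 and tw(G) ≤ 1. G has an edge, so its treewidth is at least 1. The upper and lower bounds meet at 1, so that is the treewidth.

1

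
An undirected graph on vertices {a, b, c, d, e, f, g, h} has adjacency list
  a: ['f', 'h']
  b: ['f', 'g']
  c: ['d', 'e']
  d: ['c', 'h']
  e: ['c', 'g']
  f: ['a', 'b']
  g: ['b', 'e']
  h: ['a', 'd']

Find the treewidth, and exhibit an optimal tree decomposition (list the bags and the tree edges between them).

Each bag holds 3 vertices, so the decomposition has width 2, which upper-bounds the treewidth. For the lower bound, G contains the cycle c–e–g–b–f–a–h–d–c, so G is not a forest; only forests have treewidth ≤ 1, hence tw(G) ≥ 2. Hence tw(G) = 2 exactly.

Treewidth 2.
One such decomposition:
Bags: B1 = {c, e, g}  B2 = {b, c, g}  B3 = {b, c, f}  B4 = {a, c, f}  B5 = {a, c, h}  B6 = {c, d, h}
Tree: B1–B2, B2–B3, B3–B4, B4–B5, B5–B6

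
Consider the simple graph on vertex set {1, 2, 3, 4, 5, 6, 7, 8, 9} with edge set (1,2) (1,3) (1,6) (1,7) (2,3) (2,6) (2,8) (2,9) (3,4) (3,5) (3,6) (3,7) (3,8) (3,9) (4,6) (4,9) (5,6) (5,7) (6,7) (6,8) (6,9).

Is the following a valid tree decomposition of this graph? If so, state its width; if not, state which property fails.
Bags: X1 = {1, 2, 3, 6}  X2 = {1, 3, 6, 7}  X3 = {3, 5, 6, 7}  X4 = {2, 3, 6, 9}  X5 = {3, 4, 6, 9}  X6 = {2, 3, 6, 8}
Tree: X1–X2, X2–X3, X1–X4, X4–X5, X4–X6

Vertex coverage: the bags together contain {1, 2, 3, 4, 5, 6, 7, 8, 9}, the full vertex set. Edge coverage: each edge of G has both endpoints in at least one bag. Running intersection: for every vertex, the bags containing it form a connected subtree. All three properties hold, so this is a valid tree decomposition of width max|bag| − 1 = 3, and hence tw(G) ≤ 3.

Yes; width 3.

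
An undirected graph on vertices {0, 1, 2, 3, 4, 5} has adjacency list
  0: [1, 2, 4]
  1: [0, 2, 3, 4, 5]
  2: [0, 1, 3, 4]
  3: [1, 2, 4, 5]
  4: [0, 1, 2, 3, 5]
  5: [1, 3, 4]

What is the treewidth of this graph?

3

A width-3 tree decomposition is:
Bags: B1 = {1, 2, 3, 4}  B2 = {0, 1, 2, 4}  B3 = {1, 3, 4, 5}
Tree: B1–B2, B1–B3
Every bag has size at most 4, so the width is 4 − 1 = 3 and tw(G) ≤ 3. For the lower bound, the 4 vertices {0, 1, 2, 4} are pairwise adjacent, and any tree decomposition puts a clique entirely inside one bag — forcing width ≥ 3. Hence tw(G) = 3 exactly.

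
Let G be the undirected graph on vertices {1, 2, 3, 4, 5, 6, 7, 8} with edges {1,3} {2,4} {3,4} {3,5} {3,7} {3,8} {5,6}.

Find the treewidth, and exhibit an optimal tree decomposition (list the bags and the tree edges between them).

Every bag has size at most 2, so the width is 2 − 1 = 1 and tw(G) ≤ 1. Since G has at least one edge (e.g. 7–3), it is not an edgeless graph, so tw(G) ≥ 1. Combining the bounds, tw(G) = 1.

Treewidth 1.
One optimal decomposition is:
Bags: B1 = {3, 7}  B2 = {3, 8}  B3 = {3, 5}  B4 = {3, 4}  B5 = {5, 6}  B6 = {1, 3}  B7 = {2, 4}
Tree: B1–B2, B1–B3, B2–B4, B3–B5, B2–B6, B4–B7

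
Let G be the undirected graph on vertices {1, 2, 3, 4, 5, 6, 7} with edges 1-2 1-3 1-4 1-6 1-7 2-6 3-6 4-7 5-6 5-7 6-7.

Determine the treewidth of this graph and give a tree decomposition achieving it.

The largest bag has 3 vertices, giving width 2; this decomposition certifies tw(G) ≤ 2. Conversely, {1, 4, 7} is a clique of size 3, and the vertices of any clique must share a bag in every tree decomposition; so some bag has ≥ 3 vertices and tw(G) ≥ 2. The upper and lower bounds meet at 2, so that is the treewidth.

Treewidth 2.
One such decomposition:
Bags: B1 = {1, 6, 7}  B2 = {1, 2, 6}  B3 = {5, 6, 7}  B4 = {1, 4, 7}  B5 = {1, 3, 6}
Tree: B1–B2, B1–B3, B1–B4, B2–B5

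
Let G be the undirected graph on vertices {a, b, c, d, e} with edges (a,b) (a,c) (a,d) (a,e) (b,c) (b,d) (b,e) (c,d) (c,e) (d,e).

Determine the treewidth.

A width-4 tree decomposition is:
Bags: B1 = {a, b, c, d, e}
Tree: (single bag)
A single bag containing all 5 vertices is trivially a valid decomposition of width 4. Conversely, {a, b, c, d, e} is a clique of size 5, and the vertices of any clique must share a bag in every tree decomposition; so some bag has ≥ 5 vertices and tw(G) ≥ 4. Hence tw(G) = 4 exactly.

4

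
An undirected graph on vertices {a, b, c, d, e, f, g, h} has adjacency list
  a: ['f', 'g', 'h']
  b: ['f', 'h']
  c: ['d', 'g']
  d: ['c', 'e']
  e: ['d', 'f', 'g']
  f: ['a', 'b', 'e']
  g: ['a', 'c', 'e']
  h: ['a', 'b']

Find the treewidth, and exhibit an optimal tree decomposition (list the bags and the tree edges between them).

Treewidth 2.
One optimal decomposition is:
Bags: B1 = {c, d, g}  B2 = {d, e, g}  B3 = {a, e, g}  B4 = {a, e, f}  B5 = {a, f, h}  B6 = {b, f, h}
Tree: B1–B2, B2–B3, B3–B4, B4–B5, B5–B6

Each bag holds 3 vertices, so the decomposition has width 2, which upper-bounds the treewidth. For the lower bound, G contains the cycle c–d–e–g–c, so G is not a forest; only forests have treewidth ≤ 1, hence tw(G) ≥ 2. The upper and lower bounds meet at 2, so that is the treewidth.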